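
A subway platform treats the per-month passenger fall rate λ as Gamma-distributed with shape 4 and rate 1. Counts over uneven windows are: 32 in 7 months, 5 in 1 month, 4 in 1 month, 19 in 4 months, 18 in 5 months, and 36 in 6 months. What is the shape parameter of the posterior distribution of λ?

118

Total count: 32 + 5 + 4 + 19 + 18 + 36 = 114.
Total exposure: 7 + 1 + 1 + 4 + 5 + 6 = 24 months.
Gamma(α, β) with Poisson data over total exposure Σt gives posterior Gamma(α+Σx, β+Σt) = Gamma(118, 25).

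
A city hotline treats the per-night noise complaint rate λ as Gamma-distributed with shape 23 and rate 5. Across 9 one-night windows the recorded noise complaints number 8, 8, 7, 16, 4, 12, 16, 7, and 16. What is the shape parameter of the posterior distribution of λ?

Total count: 8 + 8 + 7 + 16 + 4 + 12 + 16 + 7 + 16 = 94.
Total exposure: 9 nights.
By Gamma–Poisson conjugacy, the posterior is Gamma(α + Σx, β + Σt) = Gamma(23 + 94, 5 + 9) = Gamma(117, 14).

117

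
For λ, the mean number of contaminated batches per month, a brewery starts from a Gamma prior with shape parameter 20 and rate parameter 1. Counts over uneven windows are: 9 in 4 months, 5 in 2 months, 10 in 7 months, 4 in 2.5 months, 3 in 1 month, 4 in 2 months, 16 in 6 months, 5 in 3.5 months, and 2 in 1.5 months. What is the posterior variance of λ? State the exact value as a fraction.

312/3721

Total count: 9 + 5 + 10 + 4 + 3 + 4 + 16 + 5 + 2 = 58.
Total exposure: 4 + 2 + 7 + 2.5 + 1 + 2 + 6 + 3.5 + 1.5 = 29.5 months.
By Gamma–Poisson conjugacy, the posterior is Gamma(α + Σx, β + Σt) = Gamma(20 + 58, 1 + 29.5) = Gamma(78, 61/2).
Posterior variance = α'/β'² = 78/(3721/4) = 312/3721.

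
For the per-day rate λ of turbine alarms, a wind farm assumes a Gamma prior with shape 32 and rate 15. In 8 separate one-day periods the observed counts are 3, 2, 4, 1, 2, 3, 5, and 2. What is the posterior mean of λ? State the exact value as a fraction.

Total count: 3 + 2 + 4 + 1 + 2 + 3 + 5 + 2 = 22.
Total exposure: 8 days.
Conjugate update: add total count to the shape and total exposure to the rate, giving Gamma(54, 23).
Posterior mean = α'/β' = 54/23.

54/23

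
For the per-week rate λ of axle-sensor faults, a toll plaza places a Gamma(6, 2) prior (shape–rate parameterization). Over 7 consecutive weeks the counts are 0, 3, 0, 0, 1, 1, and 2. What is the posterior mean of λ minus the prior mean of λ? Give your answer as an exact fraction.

Total count: 0 + 3 + 0 + 0 + 1 + 1 + 2 = 7.
Total exposure: 7 weeks.
Posterior: α' = 6 + 7 = 13, β' = 2 + 7 = 9.
Posterior mean = 13/9 = 13/9; prior mean = 6/2 = 3. Difference = 13/9 − 3 = -14/9.

-14/9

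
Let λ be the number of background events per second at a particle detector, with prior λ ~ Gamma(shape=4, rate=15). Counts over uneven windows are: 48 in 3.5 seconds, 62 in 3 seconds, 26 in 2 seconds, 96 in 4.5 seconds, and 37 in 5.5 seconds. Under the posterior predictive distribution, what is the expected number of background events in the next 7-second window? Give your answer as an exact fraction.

Total count: 48 + 62 + 26 + 96 + 37 = 269.
Total exposure: 3.5 + 3 + 2 + 4.5 + 5.5 = 18.5 seconds.
Gamma(α, β) with Poisson data over total exposure Σt gives posterior Gamma(α+Σx, β+Σt) = Gamma(273, 67/2).
Predictive mean over a 7-second window = T·E[λ|data] = 7·273/(67/2) = 3822/67.

3822/67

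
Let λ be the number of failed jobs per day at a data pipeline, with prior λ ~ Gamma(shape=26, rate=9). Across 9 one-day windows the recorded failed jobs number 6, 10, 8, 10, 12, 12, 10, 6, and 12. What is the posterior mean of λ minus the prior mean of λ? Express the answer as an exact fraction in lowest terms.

Total count: 6 + 10 + 8 + 10 + 12 + 12 + 10 + 6 + 12 = 86.
Total exposure: 9 days.
The Gamma prior is conjugate for the Poisson rate, so λ | data ~ Gamma(26+86, 9+9) = Gamma(112, 18).
Posterior mean = 112/18 = 56/9; prior mean = 26/9 = 26/9. Difference = 56/9 − 26/9 = 10/3.

10/3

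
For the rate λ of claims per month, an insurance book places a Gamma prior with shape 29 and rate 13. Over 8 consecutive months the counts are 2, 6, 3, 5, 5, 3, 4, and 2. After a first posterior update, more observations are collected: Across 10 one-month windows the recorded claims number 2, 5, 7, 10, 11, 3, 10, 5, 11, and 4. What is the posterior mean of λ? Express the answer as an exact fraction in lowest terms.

127/31

Total count: 2 + 6 + 3 + 5 + 5 + 3 + 4 + 2 = 30.
Total exposure: 8 months.
After the first batch: Gamma(29 + 30, 13 + 8) = Gamma(59, 21).
Total count: 2 + 5 + 7 + 10 + 11 + 3 + 10 + 5 + 11 + 4 = 68.
Total exposure: 10 months.
After the second batch: Gamma(59 + 68, 21 + 10) = Gamma(127, 31).
Posterior mean = α'/β' = 127/31.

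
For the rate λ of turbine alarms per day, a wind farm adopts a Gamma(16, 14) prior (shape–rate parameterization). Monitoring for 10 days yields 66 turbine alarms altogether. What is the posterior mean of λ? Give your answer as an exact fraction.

Total count 66 over total exposure 10 days.
Conjugate update: add total count to the shape and total exposure to the rate, giving Gamma(82, 24).
Posterior mean = α'/β' = 82/24 = 41/12.

41/12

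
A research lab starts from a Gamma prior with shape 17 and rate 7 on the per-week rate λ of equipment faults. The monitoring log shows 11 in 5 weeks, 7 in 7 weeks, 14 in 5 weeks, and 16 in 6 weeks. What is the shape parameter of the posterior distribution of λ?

Total count: 11 + 7 + 14 + 16 = 48.
Total exposure: 5 + 7 + 5 + 6 = 23 weeks.
By Gamma–Poisson conjugacy, the posterior is Gamma(α + Σx, β + Σt) = Gamma(17 + 48, 7 + 23) = Gamma(65, 30).

65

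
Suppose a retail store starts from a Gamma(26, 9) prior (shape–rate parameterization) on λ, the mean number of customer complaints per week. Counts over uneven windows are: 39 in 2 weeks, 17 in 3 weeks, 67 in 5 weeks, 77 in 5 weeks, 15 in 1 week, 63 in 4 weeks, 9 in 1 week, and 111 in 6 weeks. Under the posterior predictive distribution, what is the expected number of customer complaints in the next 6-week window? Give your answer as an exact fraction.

Total count: 39 + 17 + 67 + 77 + 15 + 63 + 9 + 111 = 398.
Total exposure: 2 + 3 + 5 + 5 + 1 + 4 + 1 + 6 = 27 weeks.
The Gamma prior is conjugate for the Poisson rate, so λ | data ~ Gamma(26+398, 9+27) = Gamma(424, 36).
Predictive mean over a 6-week window = T·E[λ|data] = 6·424/36 = 212/3.

212/3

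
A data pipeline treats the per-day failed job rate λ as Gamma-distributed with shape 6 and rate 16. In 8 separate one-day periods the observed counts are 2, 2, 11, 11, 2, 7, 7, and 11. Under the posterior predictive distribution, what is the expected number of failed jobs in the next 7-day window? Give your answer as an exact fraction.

413/24

Total count: 2 + 2 + 11 + 11 + 2 + 7 + 7 + 11 = 53.
Total exposure: 8 days.
Posterior: α' = 6 + 53 = 59, β' = 16 + 8 = 24.
Predictive mean over a 7-day window = T·E[λ|data] = 7·59/24 = 413/24.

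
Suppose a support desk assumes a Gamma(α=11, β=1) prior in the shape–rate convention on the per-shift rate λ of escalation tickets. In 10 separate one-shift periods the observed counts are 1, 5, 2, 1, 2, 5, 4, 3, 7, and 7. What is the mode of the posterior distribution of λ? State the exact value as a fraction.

47/11

Total count: 1 + 5 + 2 + 1 + 2 + 5 + 4 + 3 + 7 + 7 = 37.
Total exposure: 10 shifts.
Posterior: α' = 11 + 37 = 48, β' = 1 + 10 = 11.
Posterior mode = (α'−1)/β' = 47/11.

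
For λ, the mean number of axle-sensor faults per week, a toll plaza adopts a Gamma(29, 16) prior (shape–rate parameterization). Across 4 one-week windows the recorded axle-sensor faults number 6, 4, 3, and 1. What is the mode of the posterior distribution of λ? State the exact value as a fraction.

Total count: 6 + 4 + 3 + 1 = 14.
Total exposure: 4 weeks.
The Gamma prior is conjugate for the Poisson rate, so λ | data ~ Gamma(29+14, 16+4) = Gamma(43, 20).
Posterior mode = (α'−1)/β' = 42/20 = 21/10.

21/10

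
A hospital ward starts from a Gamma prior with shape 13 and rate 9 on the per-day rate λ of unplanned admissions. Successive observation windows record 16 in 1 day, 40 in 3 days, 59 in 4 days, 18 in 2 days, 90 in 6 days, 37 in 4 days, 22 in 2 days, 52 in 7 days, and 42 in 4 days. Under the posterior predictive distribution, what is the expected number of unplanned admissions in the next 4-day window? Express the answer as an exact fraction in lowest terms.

Total count: 16 + 40 + 59 + 18 + 90 + 37 + 22 + 52 + 42 = 376.
Total exposure: 1 + 3 + 4 + 2 + 6 + 4 + 2 + 7 + 4 = 33 days.
Conjugate update: add total count to the shape and total exposure to the rate, giving Gamma(389, 42).
Predictive mean over a 4-day window = T·E[λ|data] = 4·389/42 = 778/21.

778/21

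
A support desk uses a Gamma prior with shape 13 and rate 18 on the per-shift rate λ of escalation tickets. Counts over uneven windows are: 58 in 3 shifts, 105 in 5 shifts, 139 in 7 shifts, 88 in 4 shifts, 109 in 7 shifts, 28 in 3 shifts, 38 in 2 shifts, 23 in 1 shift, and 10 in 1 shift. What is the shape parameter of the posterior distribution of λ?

611

Total count: 58 + 105 + 139 + 88 + 109 + 28 + 38 + 23 + 10 = 598.
Total exposure: 3 + 5 + 7 + 4 + 7 + 3 + 2 + 1 + 1 = 33 shifts.
Gamma(α, β) with Poisson data over total exposure Σt gives posterior Gamma(α+Σx, β+Σt) = Gamma(611, 51).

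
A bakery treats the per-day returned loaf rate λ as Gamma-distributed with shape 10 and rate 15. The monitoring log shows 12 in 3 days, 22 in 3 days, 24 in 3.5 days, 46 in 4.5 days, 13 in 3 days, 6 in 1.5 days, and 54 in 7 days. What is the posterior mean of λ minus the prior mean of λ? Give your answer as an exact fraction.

Total count: 12 + 22 + 24 + 46 + 13 + 6 + 54 = 177.
Total exposure: 3 + 3 + 3.5 + 4.5 + 3 + 1.5 + 7 = 25.5 days.
The Gamma prior is conjugate for the Poisson rate, so λ | data ~ Gamma(10+177, 15+25.5) = Gamma(187, 81/2).
Posterior mean = 187/(81/2) = 374/81; prior mean = 10/15 = 2/3. Difference = 374/81 − 2/3 = 320/81.

320/81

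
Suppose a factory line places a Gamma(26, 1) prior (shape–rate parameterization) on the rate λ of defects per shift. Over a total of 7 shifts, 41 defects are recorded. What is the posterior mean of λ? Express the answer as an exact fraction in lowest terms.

Total count 41 over total exposure 7 shifts.
Gamma(α, β) with Poisson data over total exposure Σt gives posterior Gamma(α+Σx, β+Σt) = Gamma(67, 8).
Posterior mean = α'/β' = 67/8.

67/8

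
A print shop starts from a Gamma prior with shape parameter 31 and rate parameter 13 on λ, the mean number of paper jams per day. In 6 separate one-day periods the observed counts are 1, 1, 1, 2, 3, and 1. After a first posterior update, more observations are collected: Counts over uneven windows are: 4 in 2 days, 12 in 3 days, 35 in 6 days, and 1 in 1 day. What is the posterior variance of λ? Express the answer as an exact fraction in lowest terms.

92/961

Total count: 1 + 1 + 1 + 2 + 3 + 1 = 9.
Total exposure: 6 days.
After the first batch: Gamma(31 + 9, 13 + 6) = Gamma(40, 19).
Total count: 4 + 12 + 35 + 1 = 52.
Total exposure: 2 + 3 + 6 + 1 = 12 days.
After the second batch: Gamma(40 + 52, 19 + 12) = Gamma(92, 31).
Posterior variance = α'/β'² = 92/961.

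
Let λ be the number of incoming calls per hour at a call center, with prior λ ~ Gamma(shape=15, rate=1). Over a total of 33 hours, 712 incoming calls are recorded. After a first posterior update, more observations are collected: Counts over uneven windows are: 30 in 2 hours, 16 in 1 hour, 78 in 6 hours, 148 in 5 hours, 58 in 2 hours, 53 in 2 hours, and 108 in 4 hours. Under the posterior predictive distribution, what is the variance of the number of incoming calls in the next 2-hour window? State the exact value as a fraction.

2523/56

Total count 712 over total exposure 33 hours.
After the first batch: Gamma(15 + 712, 1 + 33) = Gamma(727, 34).
Total count: 30 + 16 + 78 + 148 + 58 + 53 + 108 = 491.
Total exposure: 2 + 1 + 6 + 5 + 2 + 2 + 4 = 22 hours.
After the second batch: Gamma(727 + 491, 34 + 22) = Gamma(1218, 56).
The posterior predictive for a window of length T is Negative Binomial with variance T·α'·(β'+T)/β'² = 2·1218·58/3136 = 2523/56.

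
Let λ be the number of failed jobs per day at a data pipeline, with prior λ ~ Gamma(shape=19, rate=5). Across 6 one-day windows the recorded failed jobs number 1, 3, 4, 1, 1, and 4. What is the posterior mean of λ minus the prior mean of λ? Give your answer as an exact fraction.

-4/5

Total count: 1 + 3 + 4 + 1 + 1 + 4 = 14.
Total exposure: 6 days.
The Gamma prior is conjugate for the Poisson rate, so λ | data ~ Gamma(19+14, 5+6) = Gamma(33, 11).
Posterior mean = 33/11 = 3; prior mean = 19/5 = 19/5. Difference = 3 − 19/5 = -4/5.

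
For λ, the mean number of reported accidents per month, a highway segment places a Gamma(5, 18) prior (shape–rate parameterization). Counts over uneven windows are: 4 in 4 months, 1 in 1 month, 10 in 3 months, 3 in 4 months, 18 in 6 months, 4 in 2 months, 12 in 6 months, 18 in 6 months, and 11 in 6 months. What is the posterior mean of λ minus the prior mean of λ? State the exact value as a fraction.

317/252

Total count: 4 + 1 + 10 + 3 + 18 + 4 + 12 + 18 + 11 = 81.
Total exposure: 4 + 1 + 3 + 4 + 6 + 2 + 6 + 6 + 6 = 38 months.
Gamma(α, β) with Poisson data over total exposure Σt gives posterior Gamma(α+Σx, β+Σt) = Gamma(86, 56).
Posterior mean = 86/56 = 43/28; prior mean = 5/18 = 5/18. Difference = 43/28 − 5/18 = 317/252.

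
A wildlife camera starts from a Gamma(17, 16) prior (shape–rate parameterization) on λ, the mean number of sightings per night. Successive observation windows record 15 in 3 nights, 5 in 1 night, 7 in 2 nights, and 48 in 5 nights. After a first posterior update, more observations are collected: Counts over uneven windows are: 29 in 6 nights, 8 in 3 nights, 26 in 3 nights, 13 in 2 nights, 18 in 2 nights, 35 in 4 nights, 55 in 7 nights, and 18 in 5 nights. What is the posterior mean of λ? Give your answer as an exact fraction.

Total count: 15 + 5 + 7 + 48 = 75.
Total exposure: 3 + 1 + 2 + 5 = 11 nights.
After the first batch: Gamma(17 + 75, 16 + 11) = Gamma(92, 27).
Total count: 29 + 8 + 26 + 13 + 18 + 35 + 55 + 18 = 202.
Total exposure: 6 + 3 + 3 + 2 + 2 + 4 + 7 + 5 = 32 nights.
After the second batch: Gamma(92 + 202, 27 + 32) = Gamma(294, 59).
Posterior mean = α'/β' = 294/59.

294/59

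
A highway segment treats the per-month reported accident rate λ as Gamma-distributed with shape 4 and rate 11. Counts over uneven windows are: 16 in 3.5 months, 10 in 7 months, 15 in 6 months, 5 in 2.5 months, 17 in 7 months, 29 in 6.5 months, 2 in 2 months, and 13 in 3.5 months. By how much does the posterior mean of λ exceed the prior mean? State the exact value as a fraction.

1025/539

Total count: 16 + 10 + 15 + 5 + 17 + 29 + 2 + 13 = 107.
Total exposure: 3.5 + 7 + 6 + 2.5 + 7 + 6.5 + 2 + 3.5 = 38 months.
Gamma(α, β) with Poisson data over total exposure Σt gives posterior Gamma(α+Σx, β+Σt) = Gamma(111, 49).
Posterior mean = 111/49 = 111/49; prior mean = 4/11 = 4/11. Difference = 111/49 − 4/11 = 1025/539.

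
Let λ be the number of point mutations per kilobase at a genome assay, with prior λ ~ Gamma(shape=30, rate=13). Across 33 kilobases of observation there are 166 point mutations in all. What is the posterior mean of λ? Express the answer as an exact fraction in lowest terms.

98/23

Total count 166 over total exposure 33 kilobases.
Gamma(α, β) with Poisson data over total exposure Σt gives posterior Gamma(α+Σx, β+Σt) = Gamma(196, 46).
Posterior mean = α'/β' = 196/46 = 98/23.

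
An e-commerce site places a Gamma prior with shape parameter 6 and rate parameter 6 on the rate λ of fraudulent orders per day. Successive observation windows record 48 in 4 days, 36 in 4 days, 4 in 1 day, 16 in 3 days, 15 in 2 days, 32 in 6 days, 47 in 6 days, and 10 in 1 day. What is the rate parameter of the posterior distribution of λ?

Total count: 48 + 36 + 4 + 16 + 15 + 32 + 47 + 10 = 208.
Total exposure: 4 + 4 + 1 + 3 + 2 + 6 + 6 + 1 = 27 days.
Gamma(α, β) with Poisson data over total exposure Σt gives posterior Gamma(α+Σx, β+Σt) = Gamma(214, 33).

33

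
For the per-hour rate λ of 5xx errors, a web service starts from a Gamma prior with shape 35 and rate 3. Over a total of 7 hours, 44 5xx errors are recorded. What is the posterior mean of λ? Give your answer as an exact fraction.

Total count 44 over total exposure 7 hours.
The Gamma prior is conjugate for the Poisson rate, so λ | data ~ Gamma(35+44, 3+7) = Gamma(79, 10).
Posterior mean = α'/β' = 79/10.

79/10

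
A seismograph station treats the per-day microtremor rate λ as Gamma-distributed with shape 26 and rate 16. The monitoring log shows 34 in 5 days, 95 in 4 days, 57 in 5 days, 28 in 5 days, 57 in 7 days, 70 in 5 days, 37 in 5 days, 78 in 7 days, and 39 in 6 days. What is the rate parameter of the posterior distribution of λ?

65

Total count: 34 + 95 + 57 + 28 + 57 + 70 + 37 + 78 + 39 = 495.
Total exposure: 5 + 4 + 5 + 5 + 7 + 5 + 5 + 7 + 6 = 49 days.
Posterior: α' = 26 + 495 = 521, β' = 16 + 49 = 65.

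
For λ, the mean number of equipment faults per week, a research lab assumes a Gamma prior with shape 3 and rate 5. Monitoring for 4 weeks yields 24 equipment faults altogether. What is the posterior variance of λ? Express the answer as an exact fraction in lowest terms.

1/3

Total count 24 over total exposure 4 weeks.
The Gamma prior is conjugate for the Poisson rate, so λ | data ~ Gamma(3+24, 5+4) = Gamma(27, 9).
Posterior variance = α'/β'² = 27/81 = 1/3.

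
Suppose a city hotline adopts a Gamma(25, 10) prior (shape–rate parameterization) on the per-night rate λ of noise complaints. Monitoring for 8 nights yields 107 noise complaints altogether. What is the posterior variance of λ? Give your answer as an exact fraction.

Total count 107 over total exposure 8 nights.
The Gamma prior is conjugate for the Poisson rate, so λ | data ~ Gamma(25+107, 10+8) = Gamma(132, 18).
Posterior variance = α'/β'² = 132/324 = 11/27.

11/27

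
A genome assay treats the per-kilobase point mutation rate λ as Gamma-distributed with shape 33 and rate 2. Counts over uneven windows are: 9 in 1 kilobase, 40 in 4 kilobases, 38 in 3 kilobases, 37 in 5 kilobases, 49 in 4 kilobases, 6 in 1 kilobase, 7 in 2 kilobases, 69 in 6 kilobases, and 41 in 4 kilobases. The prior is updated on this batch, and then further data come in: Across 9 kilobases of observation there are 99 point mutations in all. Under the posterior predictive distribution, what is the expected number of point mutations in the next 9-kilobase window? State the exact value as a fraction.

Total count: 9 + 40 + 38 + 37 + 49 + 6 + 7 + 69 + 41 = 296.
Total exposure: 1 + 4 + 3 + 5 + 4 + 1 + 2 + 6 + 4 = 30 kilobases.
After the first batch: Gamma(33 + 296, 2 + 30) = Gamma(329, 32).
Total count 99 over total exposure 9 kilobases.
After the second batch: Gamma(329 + 99, 32 + 9) = Gamma(428, 41).
Predictive mean over a 9-kilobase window = T·E[λ|data] = 9·428/41 = 3852/41.

3852/41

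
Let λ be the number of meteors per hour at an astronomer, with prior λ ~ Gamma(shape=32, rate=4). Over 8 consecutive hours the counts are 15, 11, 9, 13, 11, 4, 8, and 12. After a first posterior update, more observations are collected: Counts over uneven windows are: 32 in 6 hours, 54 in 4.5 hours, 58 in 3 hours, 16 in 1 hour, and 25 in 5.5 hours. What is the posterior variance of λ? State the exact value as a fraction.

75/256

Total count: 15 + 11 + 9 + 13 + 11 + 4 + 8 + 12 = 83.
Total exposure: 8 hours.
After the first batch: Gamma(32 + 83, 4 + 8) = Gamma(115, 12).
Total count: 32 + 54 + 58 + 16 + 25 = 185.
Total exposure: 6 + 4.5 + 3 + 1 + 5.5 = 20 hours.
After the second batch: Gamma(115 + 185, 12 + 20) = Gamma(300, 32).
Posterior variance = α'/β'² = 300/1024 = 75/256.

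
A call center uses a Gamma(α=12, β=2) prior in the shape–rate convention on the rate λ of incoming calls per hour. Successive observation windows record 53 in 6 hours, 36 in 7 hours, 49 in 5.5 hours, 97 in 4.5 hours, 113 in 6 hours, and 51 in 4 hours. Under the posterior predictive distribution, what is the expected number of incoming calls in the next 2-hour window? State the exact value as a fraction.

822/35

Total count: 53 + 36 + 49 + 97 + 113 + 51 = 399.
Total exposure: 6 + 7 + 5.5 + 4.5 + 6 + 4 = 33 hours.
Conjugate update: add total count to the shape and total exposure to the rate, giving Gamma(411, 35).
Predictive mean over a 2-hour window = T·E[λ|data] = 2·411/35 = 822/35.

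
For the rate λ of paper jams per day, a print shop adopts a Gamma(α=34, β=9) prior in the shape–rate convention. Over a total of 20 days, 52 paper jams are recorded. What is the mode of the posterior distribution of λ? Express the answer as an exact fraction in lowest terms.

85/29

Total count 52 over total exposure 20 days.
By Gamma–Poisson conjugacy, the posterior is Gamma(α + Σx, β + Σt) = Gamma(34 + 52, 9 + 20) = Gamma(86, 29).
Posterior mode = (α'−1)/β' = 85/29.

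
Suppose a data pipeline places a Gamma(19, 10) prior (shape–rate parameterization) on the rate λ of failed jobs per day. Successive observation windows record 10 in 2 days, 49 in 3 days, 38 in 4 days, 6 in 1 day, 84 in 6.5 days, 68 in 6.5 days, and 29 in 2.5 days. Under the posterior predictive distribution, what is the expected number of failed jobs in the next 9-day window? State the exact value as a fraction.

5454/71

Total count: 10 + 49 + 38 + 6 + 84 + 68 + 29 = 284.
Total exposure: 2 + 3 + 4 + 1 + 6.5 + 6.5 + 2.5 = 25.5 days.
The Gamma prior is conjugate for the Poisson rate, so λ | data ~ Gamma(19+284, 10+25.5) = Gamma(303, 71/2).
Predictive mean over a 9-day window = T·E[λ|data] = 9·303/(71/2) = 5454/71.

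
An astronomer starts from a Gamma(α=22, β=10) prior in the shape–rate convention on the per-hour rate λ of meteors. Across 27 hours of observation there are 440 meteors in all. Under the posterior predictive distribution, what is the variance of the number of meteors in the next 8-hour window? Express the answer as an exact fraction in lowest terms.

Total count 440 over total exposure 27 hours.
Gamma(α, β) with Poisson data over total exposure Σt gives posterior Gamma(α+Σx, β+Σt) = Gamma(462, 37).
The posterior predictive for a window of length T is Negative Binomial with variance T·α'·(β'+T)/β'² = 8·462·45/1369 = 166320/1369.

166320/1369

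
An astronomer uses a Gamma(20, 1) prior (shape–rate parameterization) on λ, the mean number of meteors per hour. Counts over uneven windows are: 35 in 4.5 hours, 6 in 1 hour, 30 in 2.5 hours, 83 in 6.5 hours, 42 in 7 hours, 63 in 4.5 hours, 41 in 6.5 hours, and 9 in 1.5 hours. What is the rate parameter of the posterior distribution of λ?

35

Total count: 35 + 6 + 30 + 83 + 42 + 63 + 41 + 9 = 309.
Total exposure: 4.5 + 1 + 2.5 + 6.5 + 7 + 4.5 + 6.5 + 1.5 = 34 hours.
By Gamma–Poisson conjugacy, the posterior is Gamma(α + Σx, β + Σt) = Gamma(20 + 309, 1 + 34) = Gamma(329, 35).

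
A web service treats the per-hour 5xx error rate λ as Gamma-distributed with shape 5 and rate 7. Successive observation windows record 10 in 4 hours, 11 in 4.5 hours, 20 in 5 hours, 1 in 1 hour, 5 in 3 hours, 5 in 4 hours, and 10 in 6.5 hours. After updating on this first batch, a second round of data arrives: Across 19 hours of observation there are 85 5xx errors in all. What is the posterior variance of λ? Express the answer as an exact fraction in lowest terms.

38/729

Total count: 10 + 11 + 20 + 1 + 5 + 5 + 10 = 62.
Total exposure: 4 + 4.5 + 5 + 1 + 3 + 4 + 6.5 = 28 hours.
After the first batch: Gamma(5 + 62, 7 + 28) = Gamma(67, 35).
Total count 85 over total exposure 19 hours.
After the second batch: Gamma(67 + 85, 35 + 19) = Gamma(152, 54).
Posterior variance = α'/β'² = 152/2916 = 38/729.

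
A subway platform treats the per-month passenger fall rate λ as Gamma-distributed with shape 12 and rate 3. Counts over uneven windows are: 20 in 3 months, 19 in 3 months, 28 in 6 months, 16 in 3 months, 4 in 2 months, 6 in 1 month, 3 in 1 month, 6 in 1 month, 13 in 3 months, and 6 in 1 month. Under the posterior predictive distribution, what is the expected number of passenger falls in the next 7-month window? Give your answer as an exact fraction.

Total count: 20 + 19 + 28 + 16 + 4 + 6 + 3 + 6 + 13 + 6 = 121.
Total exposure: 3 + 3 + 6 + 3 + 2 + 1 + 1 + 1 + 3 + 1 = 24 months.
By Gamma–Poisson conjugacy, the posterior is Gamma(α + Σx, β + Σt) = Gamma(12 + 121, 3 + 24) = Gamma(133, 27).
Predictive mean over a 7-month window = T·E[λ|data] = 7·133/27 = 931/27.

931/27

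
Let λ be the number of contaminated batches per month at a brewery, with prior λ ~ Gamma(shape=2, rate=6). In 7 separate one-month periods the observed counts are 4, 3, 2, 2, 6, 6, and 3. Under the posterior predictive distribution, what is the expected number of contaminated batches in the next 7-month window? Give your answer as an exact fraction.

196/13

Total count: 4 + 3 + 2 + 2 + 6 + 6 + 3 = 26.
Total exposure: 7 months.
By Gamma–Poisson conjugacy, the posterior is Gamma(α + Σx, β + Σt) = Gamma(2 + 26, 6 + 7) = Gamma(28, 13).
Predictive mean over a 7-month window = T·E[λ|data] = 7·28/13 = 196/13.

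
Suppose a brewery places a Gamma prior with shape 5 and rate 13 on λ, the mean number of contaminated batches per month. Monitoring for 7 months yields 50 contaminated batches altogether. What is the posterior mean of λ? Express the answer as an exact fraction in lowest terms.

Total count 50 over total exposure 7 months.
Gamma(α, β) with Poisson data over total exposure Σt gives posterior Gamma(α+Σx, β+Σt) = Gamma(55, 20).
Posterior mean = α'/β' = 55/20 = 11/4.

11/4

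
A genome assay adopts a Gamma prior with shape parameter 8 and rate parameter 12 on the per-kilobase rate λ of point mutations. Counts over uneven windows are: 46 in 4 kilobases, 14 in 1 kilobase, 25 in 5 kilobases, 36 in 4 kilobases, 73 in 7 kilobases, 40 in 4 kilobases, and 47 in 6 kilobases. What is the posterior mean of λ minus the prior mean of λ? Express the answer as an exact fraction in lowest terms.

781/129

Total count: 46 + 14 + 25 + 36 + 73 + 40 + 47 = 281.
Total exposure: 4 + 1 + 5 + 4 + 7 + 4 + 6 = 31 kilobases.
Conjugate update: add total count to the shape and total exposure to the rate, giving Gamma(289, 43).
Posterior mean = 289/43 = 289/43; prior mean = 8/12 = 2/3. Difference = 289/43 − 2/3 = 781/129.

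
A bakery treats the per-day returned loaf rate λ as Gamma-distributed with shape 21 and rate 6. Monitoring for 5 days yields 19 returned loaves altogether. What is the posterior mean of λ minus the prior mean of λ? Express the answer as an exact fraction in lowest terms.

Total count 19 over total exposure 5 days.
The Gamma prior is conjugate for the Poisson rate, so λ | data ~ Gamma(21+19, 6+5) = Gamma(40, 11).
Posterior mean = 40/11 = 40/11; prior mean = 21/6 = 7/2. Difference = 40/11 − 7/2 = 3/22.

3/22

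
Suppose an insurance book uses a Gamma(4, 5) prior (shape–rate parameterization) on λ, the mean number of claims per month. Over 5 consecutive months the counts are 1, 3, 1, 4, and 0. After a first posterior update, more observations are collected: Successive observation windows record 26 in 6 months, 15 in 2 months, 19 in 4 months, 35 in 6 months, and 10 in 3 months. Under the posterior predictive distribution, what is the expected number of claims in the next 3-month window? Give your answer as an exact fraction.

354/31

Total count: 1 + 3 + 1 + 4 + 0 = 9.
Total exposure: 5 months.
After the first batch: Gamma(4 + 9, 5 + 5) = Gamma(13, 10).
Total count: 26 + 15 + 19 + 35 + 10 = 105.
Total exposure: 6 + 2 + 4 + 6 + 3 = 21 months.
After the second batch: Gamma(13 + 105, 10 + 21) = Gamma(118, 31).
Predictive mean over a 3-month window = T·E[λ|data] = 3·118/31 = 354/31.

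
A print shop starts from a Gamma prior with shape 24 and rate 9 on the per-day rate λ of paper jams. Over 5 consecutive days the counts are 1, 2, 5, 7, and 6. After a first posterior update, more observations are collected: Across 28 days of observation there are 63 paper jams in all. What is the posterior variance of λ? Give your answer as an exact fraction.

3/49

Total count: 1 + 2 + 5 + 7 + 6 = 21.
Total exposure: 5 days.
After the first batch: Gamma(24 + 21, 9 + 5) = Gamma(45, 14).
Total count 63 over total exposure 28 days.
After the second batch: Gamma(45 + 63, 14 + 28) = Gamma(108, 42).
Posterior variance = α'/β'² = 108/1764 = 3/49.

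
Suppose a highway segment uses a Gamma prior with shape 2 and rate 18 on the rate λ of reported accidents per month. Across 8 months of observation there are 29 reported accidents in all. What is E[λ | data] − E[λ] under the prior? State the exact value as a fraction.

Total count 29 over total exposure 8 months.
Conjugate update: add total count to the shape and total exposure to the rate, giving Gamma(31, 26).
Posterior mean = 31/26 = 31/26; prior mean = 2/18 = 1/9. Difference = 31/26 − 1/9 = 253/234.

253/234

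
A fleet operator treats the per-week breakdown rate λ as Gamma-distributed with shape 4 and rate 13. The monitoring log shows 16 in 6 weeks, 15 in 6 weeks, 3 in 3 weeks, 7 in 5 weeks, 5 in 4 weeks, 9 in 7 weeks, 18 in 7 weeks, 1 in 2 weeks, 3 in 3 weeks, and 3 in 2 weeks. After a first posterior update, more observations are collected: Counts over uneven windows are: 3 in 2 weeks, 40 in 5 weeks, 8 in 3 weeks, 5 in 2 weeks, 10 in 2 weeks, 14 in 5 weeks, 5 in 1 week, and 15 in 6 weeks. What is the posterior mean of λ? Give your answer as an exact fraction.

Total count: 16 + 15 + 3 + 7 + 5 + 9 + 18 + 1 + 3 + 3 = 80.
Total exposure: 6 + 6 + 3 + 5 + 4 + 7 + 7 + 2 + 3 + 2 = 45 weeks.
After the first batch: Gamma(4 + 80, 13 + 45) = Gamma(84, 58).
Total count: 3 + 40 + 8 + 5 + 10 + 14 + 5 + 15 = 100.
Total exposure: 2 + 5 + 3 + 2 + 2 + 5 + 1 + 6 = 26 weeks.
After the second batch: Gamma(84 + 100, 58 + 26) = Gamma(184, 84).
Posterior mean = α'/β' = 184/84 = 46/21.

46/21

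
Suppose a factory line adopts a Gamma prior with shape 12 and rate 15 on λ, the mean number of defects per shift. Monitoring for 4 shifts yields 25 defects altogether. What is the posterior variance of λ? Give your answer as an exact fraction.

Total count 25 over total exposure 4 shifts.
Conjugate update: add total count to the shape and total exposure to the rate, giving Gamma(37, 19).
Posterior variance = α'/β'² = 37/361.

37/361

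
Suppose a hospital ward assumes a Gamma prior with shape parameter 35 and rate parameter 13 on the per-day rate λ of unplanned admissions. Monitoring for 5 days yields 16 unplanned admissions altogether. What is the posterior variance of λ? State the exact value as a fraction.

Total count 16 over total exposure 5 days.
Gamma(α, β) with Poisson data over total exposure Σt gives posterior Gamma(α+Σx, β+Σt) = Gamma(51, 18).
Posterior variance = α'/β'² = 51/324 = 17/108.

17/108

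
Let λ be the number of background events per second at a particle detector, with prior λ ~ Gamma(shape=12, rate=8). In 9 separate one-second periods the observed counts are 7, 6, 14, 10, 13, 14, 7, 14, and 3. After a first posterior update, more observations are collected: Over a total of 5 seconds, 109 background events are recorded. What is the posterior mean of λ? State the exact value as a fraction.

Total count: 7 + 6 + 14 + 10 + 13 + 14 + 7 + 14 + 3 = 88.
Total exposure: 9 seconds.
After the first batch: Gamma(12 + 88, 8 + 9) = Gamma(100, 17).
Total count 109 over total exposure 5 seconds.
After the second batch: Gamma(100 + 109, 17 + 5) = Gamma(209, 22).
Posterior mean = α'/β' = 209/22 = 19/2.

19/2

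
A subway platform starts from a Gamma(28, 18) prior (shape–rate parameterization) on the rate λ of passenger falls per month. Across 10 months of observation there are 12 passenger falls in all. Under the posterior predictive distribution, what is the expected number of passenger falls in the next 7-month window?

10

Total count 12 over total exposure 10 months.
Conjugate update: add total count to the shape and total exposure to the rate, giving Gamma(40, 28).
Predictive mean over a 7-month window = T·E[λ|data] = 7·40/28 = 10.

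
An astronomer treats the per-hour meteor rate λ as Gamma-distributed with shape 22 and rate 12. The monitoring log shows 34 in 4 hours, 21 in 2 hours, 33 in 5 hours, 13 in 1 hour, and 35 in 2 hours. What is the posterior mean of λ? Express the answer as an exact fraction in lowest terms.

Total count: 34 + 21 + 33 + 13 + 35 = 136.
Total exposure: 4 + 2 + 5 + 1 + 2 = 14 hours.
Gamma(α, β) with Poisson data over total exposure Σt gives posterior Gamma(α+Σx, β+Σt) = Gamma(158, 26).
Posterior mean = α'/β' = 158/26 = 79/13.

79/13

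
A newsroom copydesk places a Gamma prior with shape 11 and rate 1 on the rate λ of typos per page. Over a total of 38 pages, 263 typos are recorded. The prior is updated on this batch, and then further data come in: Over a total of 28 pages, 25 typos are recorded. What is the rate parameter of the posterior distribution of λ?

67

Total count 263 over total exposure 38 pages.
After the first batch: Gamma(11 + 263, 1 + 38) = Gamma(274, 39).
Total count 25 over total exposure 28 pages.
After the second batch: Gamma(274 + 25, 39 + 28) = Gamma(299, 67).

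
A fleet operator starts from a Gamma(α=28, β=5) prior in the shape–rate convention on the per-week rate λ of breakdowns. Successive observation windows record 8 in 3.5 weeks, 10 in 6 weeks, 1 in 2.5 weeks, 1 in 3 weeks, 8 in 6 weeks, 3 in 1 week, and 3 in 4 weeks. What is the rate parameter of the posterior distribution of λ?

Total count: 8 + 10 + 1 + 1 + 8 + 3 + 3 = 34.
Total exposure: 3.5 + 6 + 2.5 + 3 + 6 + 1 + 4 = 26 weeks.
By Gamma–Poisson conjugacy, the posterior is Gamma(α + Σx, β + Σt) = Gamma(28 + 34, 5 + 26) = Gamma(62, 31).

31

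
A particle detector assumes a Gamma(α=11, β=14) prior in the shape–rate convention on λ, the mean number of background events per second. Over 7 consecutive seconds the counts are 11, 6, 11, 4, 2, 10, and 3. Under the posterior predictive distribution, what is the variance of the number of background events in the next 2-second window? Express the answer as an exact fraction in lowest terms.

2668/441

Total count: 11 + 6 + 11 + 4 + 2 + 10 + 3 = 47.
Total exposure: 7 seconds.
Conjugate update: add total count to the shape and total exposure to the rate, giving Gamma(58, 21).
The posterior predictive for a window of length T is Negative Binomial with variance T·α'·(β'+T)/β'² = 2·58·23/441 = 2668/441.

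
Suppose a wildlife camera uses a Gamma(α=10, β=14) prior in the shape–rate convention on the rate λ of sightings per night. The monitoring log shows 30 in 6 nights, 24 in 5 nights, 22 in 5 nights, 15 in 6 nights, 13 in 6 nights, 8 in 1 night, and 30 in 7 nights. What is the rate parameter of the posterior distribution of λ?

50

Total count: 30 + 24 + 22 + 15 + 13 + 8 + 30 = 142.
Total exposure: 6 + 5 + 5 + 6 + 6 + 1 + 7 = 36 nights.
Conjugate update: add total count to the shape and total exposure to the rate, giving Gamma(152, 50).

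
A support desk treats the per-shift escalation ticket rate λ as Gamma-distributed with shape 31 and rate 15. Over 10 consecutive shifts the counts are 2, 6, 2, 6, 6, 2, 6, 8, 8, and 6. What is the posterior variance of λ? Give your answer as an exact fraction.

Total count: 2 + 6 + 2 + 6 + 6 + 2 + 6 + 8 + 8 + 6 = 52.
Total exposure: 10 shifts.
Posterior: α' = 31 + 52 = 83, β' = 15 + 10 = 25.
Posterior variance = α'/β'² = 83/625.

83/625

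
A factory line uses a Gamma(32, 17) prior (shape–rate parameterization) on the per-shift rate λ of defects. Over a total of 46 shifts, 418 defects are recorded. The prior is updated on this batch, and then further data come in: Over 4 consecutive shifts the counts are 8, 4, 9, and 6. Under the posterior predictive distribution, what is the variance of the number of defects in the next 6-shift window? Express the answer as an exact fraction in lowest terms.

208926/4489

Total count 418 over total exposure 46 shifts.
After the first batch: Gamma(32 + 418, 17 + 46) = Gamma(450, 63).
Total count: 8 + 4 + 9 + 6 = 27.
Total exposure: 4 shifts.
After the second batch: Gamma(450 + 27, 63 + 4) = Gamma(477, 67).
The posterior predictive for a window of length T is Negative Binomial with variance T·α'·(β'+T)/β'² = 6·477·73/4489 = 208926/4489.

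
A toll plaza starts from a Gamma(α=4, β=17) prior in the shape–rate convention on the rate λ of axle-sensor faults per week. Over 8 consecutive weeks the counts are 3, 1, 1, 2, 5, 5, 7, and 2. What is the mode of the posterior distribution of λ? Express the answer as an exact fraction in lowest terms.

Total count: 3 + 1 + 1 + 2 + 5 + 5 + 7 + 2 = 26.
Total exposure: 8 weeks.
Conjugate update: add total count to the shape and total exposure to the rate, giving Gamma(30, 25).
Posterior mode = (α'−1)/β' = 29/25.

29/25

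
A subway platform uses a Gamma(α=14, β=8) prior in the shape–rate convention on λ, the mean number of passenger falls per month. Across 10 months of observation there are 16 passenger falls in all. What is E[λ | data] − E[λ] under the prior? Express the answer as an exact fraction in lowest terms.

Total count 16 over total exposure 10 months.
Gamma(α, β) with Poisson data over total exposure Σt gives posterior Gamma(α+Σx, β+Σt) = Gamma(30, 18).
Posterior mean = 30/18 = 5/3; prior mean = 14/8 = 7/4. Difference = 5/3 − 7/4 = -1/12.

-1/12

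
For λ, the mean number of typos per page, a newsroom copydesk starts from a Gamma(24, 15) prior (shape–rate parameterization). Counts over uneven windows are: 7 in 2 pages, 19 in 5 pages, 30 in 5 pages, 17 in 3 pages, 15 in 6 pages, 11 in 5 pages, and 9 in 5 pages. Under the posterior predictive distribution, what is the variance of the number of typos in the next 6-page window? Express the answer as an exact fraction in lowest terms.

10296/529

Total count: 7 + 19 + 30 + 17 + 15 + 11 + 9 = 108.
Total exposure: 2 + 5 + 5 + 3 + 6 + 5 + 5 = 31 pages.
The Gamma prior is conjugate for the Poisson rate, so λ | data ~ Gamma(24+108, 15+31) = Gamma(132, 46).
The posterior predictive for a window of length T is Negative Binomial with variance T·α'·(β'+T)/β'² = 6·132·52/2116 = 10296/529.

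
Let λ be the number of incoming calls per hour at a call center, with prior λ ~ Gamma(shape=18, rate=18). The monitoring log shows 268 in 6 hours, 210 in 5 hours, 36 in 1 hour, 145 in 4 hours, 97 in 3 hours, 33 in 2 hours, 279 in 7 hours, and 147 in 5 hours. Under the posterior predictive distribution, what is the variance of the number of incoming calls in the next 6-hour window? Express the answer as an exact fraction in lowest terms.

46854/289

Total count: 268 + 210 + 36 + 145 + 97 + 33 + 279 + 147 = 1215.
Total exposure: 6 + 5 + 1 + 4 + 3 + 2 + 7 + 5 = 33 hours.
Gamma(α, β) with Poisson data over total exposure Σt gives posterior Gamma(α+Σx, β+Σt) = Gamma(1233, 51).
The posterior predictive for a window of length T is Negative Binomial with variance T·α'·(β'+T)/β'² = 6·1233·57/2601 = 46854/289.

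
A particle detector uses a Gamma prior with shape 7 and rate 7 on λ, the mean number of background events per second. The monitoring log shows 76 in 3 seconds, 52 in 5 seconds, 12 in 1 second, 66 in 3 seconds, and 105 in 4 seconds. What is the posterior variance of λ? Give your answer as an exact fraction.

318/529

Total count: 76 + 52 + 12 + 66 + 105 = 311.
Total exposure: 3 + 5 + 1 + 3 + 4 = 16 seconds.
Posterior: α' = 7 + 311 = 318, β' = 7 + 16 = 23.
Posterior variance = α'/β'² = 318/529.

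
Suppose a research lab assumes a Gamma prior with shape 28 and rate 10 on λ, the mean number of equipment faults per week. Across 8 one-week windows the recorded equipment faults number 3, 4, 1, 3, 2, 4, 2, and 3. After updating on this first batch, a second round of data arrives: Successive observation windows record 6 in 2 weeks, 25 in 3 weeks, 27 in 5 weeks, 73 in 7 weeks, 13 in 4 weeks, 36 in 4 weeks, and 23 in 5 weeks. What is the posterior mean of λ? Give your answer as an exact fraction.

253/48

Total count: 3 + 4 + 1 + 3 + 2 + 4 + 2 + 3 = 22.
Total exposure: 8 weeks.
After the first batch: Gamma(28 + 22, 10 + 8) = Gamma(50, 18).
Total count: 6 + 25 + 27 + 73 + 13 + 36 + 23 = 203.
Total exposure: 2 + 3 + 5 + 7 + 4 + 4 + 5 = 30 weeks.
After the second batch: Gamma(50 + 203, 18 + 30) = Gamma(253, 48).
Posterior mean = α'/β' = 253/48.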